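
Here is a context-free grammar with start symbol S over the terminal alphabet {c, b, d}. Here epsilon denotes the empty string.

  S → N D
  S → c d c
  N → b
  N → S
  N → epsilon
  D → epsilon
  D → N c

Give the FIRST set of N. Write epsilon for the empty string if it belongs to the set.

FIRST(S) = {epsilon, b, c}  (via N D)
FIRST(N) = {epsilon, b, c}  (via S)
FIRST(D) = {epsilon, b, c}  (via N c)

{epsilon, b, c}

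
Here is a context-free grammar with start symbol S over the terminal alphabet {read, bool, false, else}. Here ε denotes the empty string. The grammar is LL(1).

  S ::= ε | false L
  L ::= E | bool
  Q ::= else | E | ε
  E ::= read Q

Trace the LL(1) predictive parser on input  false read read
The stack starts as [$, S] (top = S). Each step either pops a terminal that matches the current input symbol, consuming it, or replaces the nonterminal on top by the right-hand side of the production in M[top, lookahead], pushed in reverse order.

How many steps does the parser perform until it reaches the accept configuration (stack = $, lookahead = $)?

9

     Stack      Input              Action
  1  $ S        false read read $  expand S ::= false L
  2  $ L false  false read read $  match false
  3  $ L        read read $        expand L ::= E
  4  $ E        read read $        expand E ::= read Q
  5  $ Q read   read read $        match read
  6  $ Q        read $             expand Q ::= E
  7  $ E        read $             expand E ::= read Q
  8  $ Q read   read $             match read
  9  $ Q        $                  expand Q ::= ε
Accept reached after 9 steps.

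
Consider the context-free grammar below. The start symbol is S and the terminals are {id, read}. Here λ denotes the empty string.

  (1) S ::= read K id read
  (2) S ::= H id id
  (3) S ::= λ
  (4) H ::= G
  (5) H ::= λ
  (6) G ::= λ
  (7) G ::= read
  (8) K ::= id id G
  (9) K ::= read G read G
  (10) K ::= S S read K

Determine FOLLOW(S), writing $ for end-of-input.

{$, id, read}

FIRST(G): from G::=λ we get {λ}; from G::=read we get {read}. So FIRST(G) = {λ, read}.
FIRST(H): from H::=G we get {λ, read}; from H::=λ we get {λ}. So FIRST(H) = {λ, read}.
FIRST(S): from S::=read K id read we get {read}; from S::=H id id we get {id, read}; from S::=λ we get {λ}. So FIRST(S) = {λ, id, read}.
FIRST(K): from K::=id id G we get {id}; from K::=read G read G we get {read}; from K::=S S read K we get {id, read}. So FIRST(K) = {id, read}.
FOLLOW(S) includes $ since S is the start symbol.
FOLLOW(S): in K::=S S read K (occurrence 1), S is followed by S read K with FIRST {id, read}; in K::=S S read K (occurrence 2), S is followed by read K with FIRST {read}. Thus FOLLOW(S) = {$, id, read}.
FOLLOW(H): in S::=H id id, H is followed by id id with FIRST {id}. Thus FOLLOW(H) = {id}.
FOLLOW(K): in S::=read K id read, K is followed by id read with FIRST {id}; in K::=S S read K, the suffix after K is empty (adds nothing new). Thus FOLLOW(K) = {id}.
FOLLOW(G): in H::=G, the suffix after G is empty, so FOLLOW(G) ⊇ FOLLOW(H) = {id}; in K::=id id G, the suffix after G is empty, so FOLLOW(G) ⊇ FOLLOW(K) = {id}; in K::=read G read G (occurrence 1), G is followed by read G with FIRST {read}; in K::=read G read G (occurrence 2), the suffix after G is empty, so FOLLOW(G) ⊇ FOLLOW(K) = {id}. Thus FOLLOW(G) = {id, read}.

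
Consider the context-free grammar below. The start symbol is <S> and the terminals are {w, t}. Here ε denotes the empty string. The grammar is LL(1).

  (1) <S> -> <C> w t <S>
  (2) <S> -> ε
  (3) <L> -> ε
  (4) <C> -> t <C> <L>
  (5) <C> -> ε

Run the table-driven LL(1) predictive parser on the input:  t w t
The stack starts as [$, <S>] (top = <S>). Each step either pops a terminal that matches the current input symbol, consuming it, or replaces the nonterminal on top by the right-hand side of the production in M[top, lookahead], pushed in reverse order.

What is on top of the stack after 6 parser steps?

t

     Stack                Input    Action
  1  $ <S>                t w t $  expand <S> -> <C> w t <S>
  2  $ <S> t w <C>        t w t $  expand <C> -> t <C> <L>
  3  $ <S> t w <L> <C> t  t w t $  match t
  4  $ <S> t w <L> <C>    w t $    expand <C> -> ε
  5  $ <S> t w <L>        w t $    expand <L> -> ε
  6  $ <S> t w            w t $    match w
Stack after step 6: $ <S> t (top = t).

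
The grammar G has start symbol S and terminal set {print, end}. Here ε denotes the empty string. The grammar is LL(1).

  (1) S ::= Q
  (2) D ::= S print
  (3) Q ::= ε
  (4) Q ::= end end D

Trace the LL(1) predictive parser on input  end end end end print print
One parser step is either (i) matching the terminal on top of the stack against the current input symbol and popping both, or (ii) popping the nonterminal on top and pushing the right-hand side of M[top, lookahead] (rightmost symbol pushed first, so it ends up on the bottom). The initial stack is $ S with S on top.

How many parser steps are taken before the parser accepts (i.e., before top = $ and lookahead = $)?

step 1: stack=$ S  input=end end end end print print $  — expand S ::= Q
step 2: stack=$ Q  input=end end end end print print $  — expand Q ::= end end D
step 3: stack=$ D end end  input=end end end end print print $  — match end
step 4: stack=$ D end  input=end end end print print $  — match end
step 5: stack=$ D  input=end end print print $  — expand D ::= S print
step 6: stack=$ print S  input=end end print print $  — expand S ::= Q
step 7: stack=$ print Q  input=end end print print $  — expand Q ::= end end D
step 8: stack=$ print D end end  input=end end print print $  — match end
step 9: stack=$ print D end  input=end print print $  — match end
step 10: stack=$ print D  input=print print $  — expand D ::= S print
step 11: stack=$ print print S  input=print print $  — expand S ::= Q
step 12: stack=$ print print Q  input=print print $  — expand Q ::= ε
step 13: stack=$ print print  input=print print $  — match print
step 14: stack=$ print  input=print $  — match print
Accept reached after 14 steps.

14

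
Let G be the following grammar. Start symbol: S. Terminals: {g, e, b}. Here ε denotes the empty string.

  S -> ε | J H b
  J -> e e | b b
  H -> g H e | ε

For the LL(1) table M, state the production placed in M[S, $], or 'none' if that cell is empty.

FIRST(J) = {b, e}
FIRST(H) = {ε, g}
FIRST(S) = {ε, b, e}  (via J H b)
FOLLOW(S) includes $ since S is the start symbol.
FOLLOW(S): S appears on no right-hand side. Thus FOLLOW(S) = {$}.
For S -> ε: FIRST(ε) = {ε}, so it goes in M[S, t] for t ∈ {}; since ε ∈ FIRST, also for every t ∈ FOLLOW(S) = {$}.
For S -> J H b: FIRST(J H b) = {b, e}, so it goes in M[S, t] for t ∈ {b, e}.

S -> ε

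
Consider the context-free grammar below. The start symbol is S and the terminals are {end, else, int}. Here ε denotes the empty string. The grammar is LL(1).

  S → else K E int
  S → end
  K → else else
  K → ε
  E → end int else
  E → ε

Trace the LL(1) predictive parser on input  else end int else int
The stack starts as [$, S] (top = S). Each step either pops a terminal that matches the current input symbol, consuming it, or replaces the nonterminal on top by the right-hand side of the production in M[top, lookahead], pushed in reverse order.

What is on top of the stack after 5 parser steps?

int

     Stack               Input                    Action
  1  $ S                 else end int else int $  expand S → else K E int
  2  $ int E K else      else end int else int $  match else
  3  $ int E K           end int else int $       expand K → ε
  4  $ int E             end int else int $       expand E → end int else
  5  $ int else int end  end int else int $       match end
Stack after step 5: $ int else int (top = int).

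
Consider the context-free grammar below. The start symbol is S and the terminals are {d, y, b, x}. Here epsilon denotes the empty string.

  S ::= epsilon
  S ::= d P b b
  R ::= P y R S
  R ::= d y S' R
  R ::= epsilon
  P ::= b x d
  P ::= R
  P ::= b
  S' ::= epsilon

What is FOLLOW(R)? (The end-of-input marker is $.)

{b, d, y}

FIRST(S) = {epsilon, d}
FIRST(S') = {epsilon}
FIRST(R) = {epsilon, b, d, y}  (via P y R S)
FIRST(P) = {epsilon, b, d, y}  (via R)
FOLLOW(S) includes $ since S is the start symbol.
FOLLOW(P): in S::=d P b b, P is followed by b b with FIRST {b}; in R::=P y R S, P is followed by y R S with FIRST {y}. Thus FOLLOW(P) = {b, y}.
FOLLOW(R): in R::=P y R S, R is followed by S with FIRST {epsilon, d}; in R::=P y R S, the suffix after R is nullable (adds nothing new); in R::=d y S' R, the suffix after R is empty (adds nothing new); in P::=R, the suffix after R is empty, so FOLLOW(R) ⊇ FOLLOW(P) = {b, y}. Thus FOLLOW(R) = {b, d, y}.
FOLLOW(S): in R::=P y R S, the suffix after S is empty, so FOLLOW(S) ⊇ FOLLOW(R) = {b, d, y}. Thus FOLLOW(S) = {$, b, d, y}.
FOLLOW(S'): in R::=d y S' R, S' is followed by R with FIRST {epsilon, b, d, y}; in R::=d y S' R, the suffix after S' is nullable, so FOLLOW(S') ⊇ FOLLOW(R) = {b, d, y}. Thus FOLLOW(S') = {b, d, y}.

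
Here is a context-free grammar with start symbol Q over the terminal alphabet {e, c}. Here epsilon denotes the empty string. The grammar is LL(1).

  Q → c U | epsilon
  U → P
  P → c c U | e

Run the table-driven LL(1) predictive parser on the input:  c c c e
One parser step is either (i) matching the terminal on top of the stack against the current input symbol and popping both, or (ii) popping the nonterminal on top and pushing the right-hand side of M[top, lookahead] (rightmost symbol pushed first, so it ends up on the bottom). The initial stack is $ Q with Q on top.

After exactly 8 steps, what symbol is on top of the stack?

e

     Stack    Input      Action
  1  $ Q      c c c e $  expand Q → c U
  2  $ U c    c c c e $  match c
  3  $ U      c c e $    expand U → P
  4  $ P      c c e $    expand P → c c U
  5  $ U c c  c c e $    match c
  6  $ U c    c e $      match c
  7  $ U      e $        expand U → P
  8  $ P      e $        expand P → e
Stack after step 8: $ e (top = e).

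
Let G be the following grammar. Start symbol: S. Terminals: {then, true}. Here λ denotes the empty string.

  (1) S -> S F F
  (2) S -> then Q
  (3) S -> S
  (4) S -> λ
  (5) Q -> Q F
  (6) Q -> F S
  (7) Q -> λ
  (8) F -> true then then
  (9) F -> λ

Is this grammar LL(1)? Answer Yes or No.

No

FIRST(S) = {λ, then, true}
FIRST(Q) = {λ, then, true}
FIRST(F) = {λ, true}
FOLLOW(S) = {$, true}
FOLLOW(Q) = {$, true}
FOLLOW(F) = {$, then, true}
Cell M[F, true] receives both F -> true then then and F -> λ — the grammar is not LL(1).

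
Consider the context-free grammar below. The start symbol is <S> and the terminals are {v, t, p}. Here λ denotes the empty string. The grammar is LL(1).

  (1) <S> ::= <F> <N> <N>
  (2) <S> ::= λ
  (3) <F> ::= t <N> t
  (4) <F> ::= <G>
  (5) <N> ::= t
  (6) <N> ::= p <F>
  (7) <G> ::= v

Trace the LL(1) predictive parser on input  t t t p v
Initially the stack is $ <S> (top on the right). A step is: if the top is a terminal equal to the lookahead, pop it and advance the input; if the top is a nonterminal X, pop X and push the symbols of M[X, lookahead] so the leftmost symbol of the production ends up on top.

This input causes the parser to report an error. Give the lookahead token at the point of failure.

      Stack              Input        Action
   1  $ <S>              t t t p v $  expand <S> ::= <F> <N> <N>
   2  $ <N> <N> <F>      t t t p v $  expand <F> ::= t <N> t
   3  $ <N> <N> t <N> t  t t t p v $  match t
   4  $ <N> <N> t <N>    t t p v $    expand <N> ::= t
   5  $ <N> <N> t t      t t p v $    match t
   6  $ <N> <N> t        t p v $      match t
   7  $ <N> <N>          p v $        expand <N> ::= p <F>
   8  $ <N> <F> p        p v $        match p
   9  $ <N> <F>          v $          expand <F> ::= <G>
  10  $ <N> <G>          v $          expand <G> ::= v
  11  $ <N> v            v $          match v
  12  $ <N>              $            error: M[<N>, $] is empty

$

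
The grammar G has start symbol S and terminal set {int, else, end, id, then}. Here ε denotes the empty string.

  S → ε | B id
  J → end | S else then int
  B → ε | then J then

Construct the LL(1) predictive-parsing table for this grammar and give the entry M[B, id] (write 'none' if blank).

FIRST(B) = {ε, then}
FIRST(S) = {ε, id, then}  (via B id)
FIRST(J) = {else, end, id, then}  (via S else then int)
FOLLOW(S) includes $ since S is the start symbol.
FOLLOW(B): in S→B id, B is followed by id with FIRST {id}. Thus FOLLOW(B) = {id}.
For B → ε: FIRST(ε) = {ε}, so it goes in M[B, t] for t ∈ {}; since ε ∈ FIRST, also for every t ∈ FOLLOW(B) = {id}.
For B → then J then: FIRST(then J then) = {then}, so it goes in M[B, t] for t ∈ {then}.

B → ε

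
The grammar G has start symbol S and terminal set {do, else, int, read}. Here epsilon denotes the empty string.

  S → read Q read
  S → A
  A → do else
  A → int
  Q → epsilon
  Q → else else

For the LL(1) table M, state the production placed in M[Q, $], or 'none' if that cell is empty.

FIRST(A) = {do, int}
FIRST(Q) = {epsilon, else}
FIRST(S) = {do, int, read}  (via A)
FOLLOW(S) includes $ since S is the start symbol.
FOLLOW(Q): in S→read Q read, Q is followed by read with FIRST {read}. Thus FOLLOW(Q) = {read}.
For Q → epsilon: FIRST(epsilon) = {epsilon}, so it goes in M[Q, t] for t ∈ {}; since epsilon ∈ FIRST, also for every t ∈ FOLLOW(Q) = {read}.
For Q → else else: FIRST(else else) = {else}, so it goes in M[Q, t] for t ∈ {else}.
None of these place a production in M[Q, $].

none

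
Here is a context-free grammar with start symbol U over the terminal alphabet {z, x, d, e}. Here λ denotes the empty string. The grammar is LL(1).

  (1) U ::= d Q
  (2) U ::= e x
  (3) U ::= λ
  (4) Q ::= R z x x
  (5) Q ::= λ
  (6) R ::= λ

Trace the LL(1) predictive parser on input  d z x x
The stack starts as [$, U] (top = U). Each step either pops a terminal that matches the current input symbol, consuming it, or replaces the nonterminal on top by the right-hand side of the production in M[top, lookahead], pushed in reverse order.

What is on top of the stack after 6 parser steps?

x

     Stack      Input      Action
  1  $ U        d z x x $  expand U ::= d Q
  2  $ Q d      d z x x $  match d
  3  $ Q        z x x $    expand Q ::= R z x x
  4  $ x x z R  z x x $    expand R ::= λ
  5  $ x x z    z x x $    match z
  6  $ x x      x x $      match x
Stack after step 6: $ x (top = x).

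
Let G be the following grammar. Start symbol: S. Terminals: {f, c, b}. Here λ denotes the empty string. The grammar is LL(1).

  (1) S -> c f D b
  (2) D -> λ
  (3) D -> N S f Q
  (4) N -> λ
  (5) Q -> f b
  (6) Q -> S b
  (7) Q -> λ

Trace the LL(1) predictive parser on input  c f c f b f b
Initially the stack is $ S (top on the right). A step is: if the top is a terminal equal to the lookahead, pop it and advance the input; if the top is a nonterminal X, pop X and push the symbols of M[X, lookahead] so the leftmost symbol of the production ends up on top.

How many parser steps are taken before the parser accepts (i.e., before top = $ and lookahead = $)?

13

      Stack            Input            Action
   1  $ S              c f c f b f b $  expand S -> c f D b
   2  $ b D f c        c f c f b f b $  match c
   3  $ b D f          f c f b f b $    match f
   4  $ b D            c f b f b $      expand D -> N S f Q
   5  $ b Q f S N      c f b f b $      expand N -> λ
   6  $ b Q f S        c f b f b $      expand S -> c f D b
   7  $ b Q f b D f c  c f b f b $      match c
   8  $ b Q f b D f    f b f b $        match f
   9  $ b Q f b D      b f b $          expand D -> λ
  10  $ b Q f b        b f b $          match b
  11  $ b Q f          f b $            match f
  12  $ b Q            b $              expand Q -> λ
  13  $ b              b $              match b
Accept reached after 13 steps.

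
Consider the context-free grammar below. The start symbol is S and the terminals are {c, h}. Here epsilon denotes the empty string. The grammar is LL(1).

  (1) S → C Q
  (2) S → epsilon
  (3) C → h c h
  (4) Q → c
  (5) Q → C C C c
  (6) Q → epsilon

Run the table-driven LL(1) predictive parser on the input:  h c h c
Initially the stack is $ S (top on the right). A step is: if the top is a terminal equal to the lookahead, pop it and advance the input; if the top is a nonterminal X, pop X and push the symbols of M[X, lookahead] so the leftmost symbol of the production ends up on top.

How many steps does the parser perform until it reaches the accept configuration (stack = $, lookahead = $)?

step 1: stack=$ S  input=h c h c $  — expand S → C Q
step 2: stack=$ Q C  input=h c h c $  — expand C → h c h
step 3: stack=$ Q h c h  input=h c h c $  — match h
step 4: stack=$ Q h c  input=c h c $  — match c
step 5: stack=$ Q h  input=h c $  — match h
step 6: stack=$ Q  input=c $  — expand Q → c
step 7: stack=$ c  input=c $  — match c
Accept reached after 7 steps.

7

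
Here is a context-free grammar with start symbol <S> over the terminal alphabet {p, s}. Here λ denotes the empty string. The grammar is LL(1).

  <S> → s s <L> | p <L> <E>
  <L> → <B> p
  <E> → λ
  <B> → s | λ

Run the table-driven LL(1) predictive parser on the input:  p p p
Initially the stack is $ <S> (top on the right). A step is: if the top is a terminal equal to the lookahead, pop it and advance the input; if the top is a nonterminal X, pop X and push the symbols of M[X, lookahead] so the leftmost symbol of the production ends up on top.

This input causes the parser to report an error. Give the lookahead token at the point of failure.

p

     Stack        Input    Action
  1  $ <S>        p p p $  expand <S> → p <L> <E>
  2  $ <E> <L> p  p p p $  match p
  3  $ <E> <L>    p p $    expand <L> → <B> p
  4  $ <E> p <B>  p p $    expand <B> → λ
  5  $ <E> p      p p $    match p
  6  $ <E>        p $      error: M[<E>, p] is empty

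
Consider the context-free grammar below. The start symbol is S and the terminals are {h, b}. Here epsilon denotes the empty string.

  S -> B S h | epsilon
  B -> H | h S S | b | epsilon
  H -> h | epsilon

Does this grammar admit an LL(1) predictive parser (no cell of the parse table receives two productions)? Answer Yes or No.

FIRST(S) = {epsilon, b, h}
FIRST(B) = {epsilon, b, h}
FIRST(H) = {epsilon, h}
FOLLOW(S) = {$, b, h}
FOLLOW(B) = {b, h}
FOLLOW(H) = {b, h}
Cell M[B, b] receives both B -> H and B -> b and B -> epsilon — the grammar is not LL(1).

No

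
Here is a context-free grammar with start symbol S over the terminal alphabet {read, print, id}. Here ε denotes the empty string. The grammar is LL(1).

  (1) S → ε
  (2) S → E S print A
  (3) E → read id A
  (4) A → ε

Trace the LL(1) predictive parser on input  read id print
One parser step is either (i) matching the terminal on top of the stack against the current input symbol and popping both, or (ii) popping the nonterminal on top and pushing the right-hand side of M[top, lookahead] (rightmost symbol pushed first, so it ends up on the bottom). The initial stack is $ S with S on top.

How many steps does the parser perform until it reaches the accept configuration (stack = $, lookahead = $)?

step 1: stack=$ S  input=read id print $  — expand S → E S print A
step 2: stack=$ A print S E  input=read id print $  — expand E → read id A
step 3: stack=$ A print S A id read  input=read id print $  — match read
step 4: stack=$ A print S A id  input=id print $  — match id
step 5: stack=$ A print S A  input=print $  — expand A → ε
step 6: stack=$ A print S  input=print $  — expand S → ε
step 7: stack=$ A print  input=print $  — match print
step 8: stack=$ A  input=$  — expand A → ε
Accept reached after 8 steps.

8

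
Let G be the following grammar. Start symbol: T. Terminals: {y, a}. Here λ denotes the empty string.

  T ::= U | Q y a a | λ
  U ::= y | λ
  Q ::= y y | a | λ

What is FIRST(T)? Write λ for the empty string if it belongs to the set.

FIRST(U) = {λ, y}
FIRST(Q) = {λ, a, y}
FIRST(T) = {λ, a, y}  (via U, Q y a a)

{λ, a, y}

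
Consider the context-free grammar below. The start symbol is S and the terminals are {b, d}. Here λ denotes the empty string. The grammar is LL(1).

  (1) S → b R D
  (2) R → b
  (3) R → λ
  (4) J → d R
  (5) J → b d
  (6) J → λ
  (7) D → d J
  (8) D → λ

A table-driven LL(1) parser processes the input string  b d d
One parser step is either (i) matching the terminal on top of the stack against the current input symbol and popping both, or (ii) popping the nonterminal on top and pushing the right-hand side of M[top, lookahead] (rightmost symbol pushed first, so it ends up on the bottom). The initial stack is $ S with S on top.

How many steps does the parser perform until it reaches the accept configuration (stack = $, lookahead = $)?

step 1: stack=$ S  input=b d d $  — expand S → b R D
step 2: stack=$ D R b  input=b d d $  — match b
step 3: stack=$ D R  input=d d $  — expand R → λ
step 4: stack=$ D  input=d d $  — expand D → d J
step 5: stack=$ J d  input=d d $  — match d
step 6: stack=$ J  input=d $  — expand J → d R
step 7: stack=$ R d  input=d $  — match d
step 8: stack=$ R  input=$  — expand R → λ
Accept reached after 8 steps.

8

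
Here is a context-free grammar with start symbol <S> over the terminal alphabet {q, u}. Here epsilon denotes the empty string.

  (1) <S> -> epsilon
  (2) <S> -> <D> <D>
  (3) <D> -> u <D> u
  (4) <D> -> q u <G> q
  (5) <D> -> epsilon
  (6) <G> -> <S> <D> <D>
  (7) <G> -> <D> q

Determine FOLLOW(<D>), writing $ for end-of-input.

FIRST(<D>): from <D>->u <D> u we get {u}; from <D>->q u <G> q we get {q}; from <D>->epsilon we get {epsilon}. So FIRST(<D>) = {epsilon, q, u}.
FIRST(<S>): from <S>->epsilon we get {epsilon}; from <S>-><D> <D> we get {epsilon, q, u}. So FIRST(<S>) = {epsilon, q, u}.
FIRST(<G>): from <G>-><S> <D> <D> we get {epsilon, q, u}; from <G>-><D> q we get {q, u}. So FIRST(<G>) = {epsilon, q, u}.
FOLLOW(<S>) includes $ since <S> is the start symbol.
FOLLOW(<G>): in <D>->q u <G> q, <G> is followed by q with FIRST {q}. Thus FOLLOW(<G>) = {q}.
FOLLOW(<S>): in <G>-><S> <D> <D>, <S> is followed by <D> <D> with FIRST {epsilon, q, u}; in <G>-><S> <D> <D>, the suffix after <S> is nullable, so FOLLOW(<S>) ⊇ FOLLOW(<G>) = {q}. Thus FOLLOW(<S>) = {$, q, u}.
FOLLOW(<D>): in <S>-><D> <D> (occurrence 1), <D> is followed by <D> with FIRST {epsilon, q, u}; in <S>-><D> <D> (occurrence 1), the suffix after <D> is nullable, so FOLLOW(<D>) ⊇ FOLLOW(<S>) = {$, q, u}; in <S>-><D> <D> (occurrence 2), the suffix after <D> is empty, so FOLLOW(<D>) ⊇ FOLLOW(<S>) = {$, q, u}; in <D>->u <D> u, <D> is followed by u with FIRST {u}; in <G>-><S> <D> <D> (occurrence 1), <D> is followed by <D> with FIRST {epsilon, q, u}; in <G>-><S> <D> <D> (occurrence 1), the suffix after <D> is nullable, so FOLLOW(<D>) ⊇ FOLLOW(<G>) = {q}; in <G>-><S> <D> <D> (occurrence 2), the suffix after <D> is empty, so FOLLOW(<D>) ⊇ FOLLOW(<G>) = {q}; in <G>-><D> q, <D> is followed by q with FIRST {q}. Thus FOLLOW(<D>) = {$, q, u}.

{$, q, u}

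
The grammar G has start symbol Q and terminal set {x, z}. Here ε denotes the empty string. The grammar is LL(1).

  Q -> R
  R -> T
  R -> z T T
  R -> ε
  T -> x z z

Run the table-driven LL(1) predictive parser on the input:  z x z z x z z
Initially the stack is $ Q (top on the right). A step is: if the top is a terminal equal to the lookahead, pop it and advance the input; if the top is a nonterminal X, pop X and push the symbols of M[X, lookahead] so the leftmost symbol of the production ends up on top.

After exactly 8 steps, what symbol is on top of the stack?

x

step 1: stack=$ Q  input=z x z z x z z $  — expand Q -> R
step 2: stack=$ R  input=z x z z x z z $  — expand R -> z T T
step 3: stack=$ T T z  input=z x z z x z z $  — match z
step 4: stack=$ T T  input=x z z x z z $  — expand T -> x z z
step 5: stack=$ T z z x  input=x z z x z z $  — match x
step 6: stack=$ T z z  input=z z x z z $  — match z
step 7: stack=$ T z  input=z x z z $  — match z
step 8: stack=$ T  input=x z z $  — expand T -> x z z
Stack after step 8: $ z z x (top = x).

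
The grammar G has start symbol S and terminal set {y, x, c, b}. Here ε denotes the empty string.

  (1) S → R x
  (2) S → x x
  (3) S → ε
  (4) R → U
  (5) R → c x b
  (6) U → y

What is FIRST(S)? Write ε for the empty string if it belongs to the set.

FIRST(U): from U→y we get {y}. So FIRST(U) = {y}.
FIRST(R): from R→U we get {y}; from R→c x b we get {c}. So FIRST(R) = {c, y}.
FIRST(S): from S→R x we get {c, y}; from S→x x we get {x}; from S→ε we get {ε}. So FIRST(S) = {ε, c, x, y}.

{ε, c, x, y}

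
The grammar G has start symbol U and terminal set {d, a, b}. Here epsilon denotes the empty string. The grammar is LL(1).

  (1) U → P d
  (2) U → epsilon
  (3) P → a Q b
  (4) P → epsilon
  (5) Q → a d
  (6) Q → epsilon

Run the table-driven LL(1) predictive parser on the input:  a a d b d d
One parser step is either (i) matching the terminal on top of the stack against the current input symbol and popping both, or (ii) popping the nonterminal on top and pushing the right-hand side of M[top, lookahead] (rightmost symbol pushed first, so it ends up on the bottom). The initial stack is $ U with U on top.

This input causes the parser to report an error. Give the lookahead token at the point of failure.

     Stack      Input          Action
  1  $ U        a a d b d d $  expand U → P d
  2  $ d P      a a d b d d $  expand P → a Q b
  3  $ d b Q a  a a d b d d $  match a
  4  $ d b Q    a d b d d $    expand Q → a d
  5  $ d b d a  a d b d d $    match a
  6  $ d b d    d b d d $      match d
  7  $ d b      b d d $        match b
  8  $ d        d d $          match d
  9  $          d $            error: stack empty but input remains

d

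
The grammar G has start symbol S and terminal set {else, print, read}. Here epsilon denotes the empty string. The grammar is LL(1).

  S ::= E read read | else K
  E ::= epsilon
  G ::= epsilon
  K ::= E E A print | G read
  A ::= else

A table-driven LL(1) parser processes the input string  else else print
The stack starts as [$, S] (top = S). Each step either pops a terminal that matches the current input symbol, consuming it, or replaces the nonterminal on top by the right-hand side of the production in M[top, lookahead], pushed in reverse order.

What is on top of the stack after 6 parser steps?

else

     Stack          Input              Action
  1  $ S            else else print $  expand S ::= else K
  2  $ K else       else else print $  match else
  3  $ K            else print $       expand K ::= E E A print
  4  $ print A E E  else print $       expand E ::= epsilon
  5  $ print A E    else print $       expand E ::= epsilon
  6  $ print A      else print $       expand A ::= else
Stack after step 6: $ print else (top = else).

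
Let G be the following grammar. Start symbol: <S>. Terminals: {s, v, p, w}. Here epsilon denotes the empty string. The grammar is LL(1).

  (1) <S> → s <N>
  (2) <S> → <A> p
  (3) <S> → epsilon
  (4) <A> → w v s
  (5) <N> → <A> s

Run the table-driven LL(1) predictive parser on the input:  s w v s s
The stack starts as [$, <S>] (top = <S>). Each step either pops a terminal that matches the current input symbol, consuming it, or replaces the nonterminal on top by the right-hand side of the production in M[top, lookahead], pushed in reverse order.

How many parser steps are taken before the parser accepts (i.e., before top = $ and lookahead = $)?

8

     Stack      Input        Action
  1  $ <S>      s w v s s $  expand <S> → s <N>
  2  $ <N> s    s w v s s $  match s
  3  $ <N>      w v s s $    expand <N> → <A> s
  4  $ s <A>    w v s s $    expand <A> → w v s
  5  $ s s v w  w v s s $    match w
  6  $ s s v    v s s $      match v
  7  $ s s      s s $        match s
  8  $ s        s $          match s
Accept reached after 8 steps.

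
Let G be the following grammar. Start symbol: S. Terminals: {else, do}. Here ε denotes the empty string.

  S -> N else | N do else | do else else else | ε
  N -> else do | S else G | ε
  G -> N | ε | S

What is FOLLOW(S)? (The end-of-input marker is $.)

{$, do, else}

FIRST(S) = {ε, do, else}  (via N else, N do else)
FIRST(N) = {ε, do, else}  (via S else G)
FIRST(G) = {ε, do, else}  (via N, S)
FOLLOW(S) includes $ since S is the start symbol.
FOLLOW(S): in N->S else G, S is followed by else G with FIRST {else}; in G->S, the suffix after S is empty, so FOLLOW(S) ⊇ FOLLOW(G) = {do, else}. Thus FOLLOW(S) = {$, do, else}.
FOLLOW(N): in S->N else, N is followed by else with FIRST {else}; in S->N do else, N is followed by do else with FIRST {do}; in G->N, the suffix after N is empty, so FOLLOW(N) ⊇ FOLLOW(G) = {do, else}. Thus FOLLOW(N) = {do, else}.
FOLLOW(G): in N->S else G, the suffix after G is empty, so FOLLOW(G) ⊇ FOLLOW(N) = {do, else}. Thus FOLLOW(G) = {do, else}.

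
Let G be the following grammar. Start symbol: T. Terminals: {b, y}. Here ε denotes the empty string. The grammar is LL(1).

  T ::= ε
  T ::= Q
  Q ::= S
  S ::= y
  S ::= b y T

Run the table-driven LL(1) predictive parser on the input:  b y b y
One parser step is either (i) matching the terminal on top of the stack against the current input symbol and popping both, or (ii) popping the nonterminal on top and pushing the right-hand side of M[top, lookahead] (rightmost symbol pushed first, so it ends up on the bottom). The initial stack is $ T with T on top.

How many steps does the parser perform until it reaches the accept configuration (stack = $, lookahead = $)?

11

      Stack    Input      Action
   1  $ T      b y b y $  expand T ::= Q
   2  $ Q      b y b y $  expand Q ::= S
   3  $ S      b y b y $  expand S ::= b y T
   4  $ T y b  b y b y $  match b
   5  $ T y    y b y $    match y
   6  $ T      b y $      expand T ::= Q
   7  $ Q      b y $      expand Q ::= S
   8  $ S      b y $      expand S ::= b y T
   9  $ T y b  b y $      match b
  10  $ T y    y $        match y
  11  $ T      $          expand T ::= ε
Accept reached after 11 steps.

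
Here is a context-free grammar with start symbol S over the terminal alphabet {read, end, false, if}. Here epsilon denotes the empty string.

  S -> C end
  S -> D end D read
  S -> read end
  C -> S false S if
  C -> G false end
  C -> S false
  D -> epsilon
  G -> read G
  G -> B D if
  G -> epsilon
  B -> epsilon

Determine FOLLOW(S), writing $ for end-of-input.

{$, false, if}

FIRST(D) = {epsilon}
FIRST(B) = {epsilon}
FIRST(G) = {epsilon, if, read}  (via B D if)
FIRST(S) = {end, false, if, read}  (via C end, D end D read)
FIRST(C) = {end, false, if, read}  (via S false S if, G false end, S false)
FOLLOW(S) includes $ since S is the start symbol.
FOLLOW(S): in C->S false S if (occurrence 1), S is followed by false S if with FIRST {false}; in C->S false S if (occurrence 2), S is followed by if with FIRST {if}; in C->S false, S is followed by false with FIRST {false}. Thus FOLLOW(S) = {$, false, if}.
FOLLOW(C): in S->C end, C is followed by end with FIRST {end}. Thus FOLLOW(C) = {end}.
FOLLOW(D): in S->D end D read (occurrence 1), D is followed by end D read with FIRST {end}; in S->D end D read (occurrence 2), D is followed by read with FIRST {read}; in G->B D if, D is followed by if with FIRST {if}. Thus FOLLOW(D) = {end, if, read}.
FOLLOW(G): in C->G false end, G is followed by false end with FIRST {false}; in G->read G, the suffix after G is empty (adds nothing new). Thus FOLLOW(G) = {false}.
FOLLOW(B): in G->B D if, B is followed by D if with FIRST {if}. Thus FOLLOW(B) = {if}.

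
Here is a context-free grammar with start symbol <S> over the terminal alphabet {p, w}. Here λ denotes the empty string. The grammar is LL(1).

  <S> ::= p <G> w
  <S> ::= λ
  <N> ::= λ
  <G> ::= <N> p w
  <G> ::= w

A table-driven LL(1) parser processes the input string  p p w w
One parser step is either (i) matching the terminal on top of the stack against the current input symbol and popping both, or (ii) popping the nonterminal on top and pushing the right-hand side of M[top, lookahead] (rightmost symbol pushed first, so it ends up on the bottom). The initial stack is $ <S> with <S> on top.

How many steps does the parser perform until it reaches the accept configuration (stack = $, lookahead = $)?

     Stack        Input      Action
  1  $ <S>        p p w w $  expand <S> ::= p <G> w
  2  $ w <G> p    p p w w $  match p
  3  $ w <G>      p w w $    expand <G> ::= <N> p w
  4  $ w w p <N>  p w w $    expand <N> ::= λ
  5  $ w w p      p w w $    match p
  6  $ w w        w w $      match w
  7  $ w          w $        match w
Accept reached after 7 steps.

7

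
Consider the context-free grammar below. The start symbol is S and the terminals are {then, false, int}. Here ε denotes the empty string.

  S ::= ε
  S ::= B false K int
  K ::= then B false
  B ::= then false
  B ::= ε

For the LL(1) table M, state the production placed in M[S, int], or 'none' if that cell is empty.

none

FIRST(K) = {then}
FIRST(B) = {ε, then}
FIRST(S) = {ε, false, then}  (via B false K int)
FOLLOW(S) includes $ since S is the start symbol.
FOLLOW(S): S appears on no right-hand side. Thus FOLLOW(S) = {$}.
For S ::= ε: FIRST(ε) = {ε}, so it goes in M[S, t] for t ∈ {}; since ε ∈ FIRST, also for every t ∈ FOLLOW(S) = {$}.
For S ::= B false K int: FIRST(B false K int) = {false, then}, so it goes in M[S, t] for t ∈ {false, then}.
None of these place a production in M[S, int].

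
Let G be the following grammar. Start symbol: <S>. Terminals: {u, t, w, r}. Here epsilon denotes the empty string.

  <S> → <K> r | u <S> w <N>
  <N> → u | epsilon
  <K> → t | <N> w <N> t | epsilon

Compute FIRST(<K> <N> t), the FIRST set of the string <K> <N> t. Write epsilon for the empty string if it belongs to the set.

{t, u, w}

FIRST(<N>) = {epsilon, u}
FIRST(<K>) = {epsilon, t, u, w}  (via <N> w <N> t)
FIRST(<S>) = {r, t, u, w}  (via <K> r)
FIRST(<K> <N> t): take FIRST of each symbol in turn, carrying on past any symbol whose FIRST contains epsilon; result {t, u, w}.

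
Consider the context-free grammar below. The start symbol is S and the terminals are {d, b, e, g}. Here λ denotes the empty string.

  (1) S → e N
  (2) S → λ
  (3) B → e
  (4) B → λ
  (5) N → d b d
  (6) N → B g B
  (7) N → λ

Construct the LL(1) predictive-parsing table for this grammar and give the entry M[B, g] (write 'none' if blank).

B → λ

FIRST(S) = {λ, e}
FIRST(B) = {λ, e}
FIRST(N) = {λ, d, e, g}  (via B g B)
FOLLOW(S) includes $ since S is the start symbol.
FOLLOW(N): in S→e N, the suffix after N is empty, so FOLLOW(N) ⊇ FOLLOW(S) = {$}. Thus FOLLOW(N) = {$}.
FOLLOW(B): in N→B g B (occurrence 1), B is followed by g B with FIRST {g}; in N→B g B (occurrence 2), the suffix after B is empty, so FOLLOW(B) ⊇ FOLLOW(N) = {$}. Thus FOLLOW(B) = {$, g}.
For B → e: FIRST(e) = {e}, so it goes in M[B, t] for t ∈ {e}.
For B → λ: FIRST(λ) = {λ}, so it goes in M[B, t] for t ∈ {}; since λ ∈ FIRST, also for every t ∈ FOLLOW(B) = {$, g}.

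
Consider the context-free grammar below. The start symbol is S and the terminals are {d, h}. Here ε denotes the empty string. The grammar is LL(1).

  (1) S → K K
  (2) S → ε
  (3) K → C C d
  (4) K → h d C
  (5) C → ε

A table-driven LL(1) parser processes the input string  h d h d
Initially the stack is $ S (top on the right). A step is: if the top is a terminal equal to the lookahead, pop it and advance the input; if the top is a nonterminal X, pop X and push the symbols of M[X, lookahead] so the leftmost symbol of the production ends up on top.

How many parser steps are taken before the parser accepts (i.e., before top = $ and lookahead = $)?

9

step 1: stack=$ S  input=h d h d $  — expand S → K K
step 2: stack=$ K K  input=h d h d $  — expand K → h d C
step 3: stack=$ K C d h  input=h d h d $  — match h
step 4: stack=$ K C d  input=d h d $  — match d
step 5: stack=$ K C  input=h d $  — expand C → ε
step 6: stack=$ K  input=h d $  — expand K → h d C
step 7: stack=$ C d h  input=h d $  — match h
step 8: stack=$ C d  input=d $  — match d
step 9: stack=$ C  input=$  — expand C → ε
Accept reached after 9 steps.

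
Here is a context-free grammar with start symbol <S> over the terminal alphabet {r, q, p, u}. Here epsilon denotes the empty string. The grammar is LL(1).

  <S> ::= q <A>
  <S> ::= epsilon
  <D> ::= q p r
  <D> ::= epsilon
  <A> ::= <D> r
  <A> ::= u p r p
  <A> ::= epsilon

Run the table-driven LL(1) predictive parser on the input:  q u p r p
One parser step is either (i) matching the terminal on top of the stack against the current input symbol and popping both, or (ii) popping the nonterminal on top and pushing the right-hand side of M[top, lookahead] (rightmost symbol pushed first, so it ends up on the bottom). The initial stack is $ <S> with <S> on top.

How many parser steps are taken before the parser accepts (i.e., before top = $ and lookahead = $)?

7

step 1: stack=$ <S>  input=q u p r p $  — expand <S> ::= q <A>
step 2: stack=$ <A> q  input=q u p r p $  — match q
step 3: stack=$ <A>  input=u p r p $  — expand <A> ::= u p r p
step 4: stack=$ p r p u  input=u p r p $  — match u
step 5: stack=$ p r p  input=p r p $  — match p
step 6: stack=$ p r  input=r p $  — match r
step 7: stack=$ p  input=p $  — match p
Accept reached after 7 steps.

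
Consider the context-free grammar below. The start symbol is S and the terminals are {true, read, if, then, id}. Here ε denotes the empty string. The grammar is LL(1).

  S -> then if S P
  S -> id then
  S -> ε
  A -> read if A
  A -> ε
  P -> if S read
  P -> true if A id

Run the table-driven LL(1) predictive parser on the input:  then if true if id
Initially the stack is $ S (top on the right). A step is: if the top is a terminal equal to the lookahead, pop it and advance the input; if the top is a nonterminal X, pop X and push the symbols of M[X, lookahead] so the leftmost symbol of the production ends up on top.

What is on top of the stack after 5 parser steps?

true

     Stack          Input                 Action
  1  $ S            then if true if id $  expand S -> then if S P
  2  $ P S if then  then if true if id $  match then
  3  $ P S if       if true if id $       match if
  4  $ P S          true if id $          expand S -> ε
  5  $ P            true if id $          expand P -> true if A id
Stack after step 5: $ id A if true (top = true).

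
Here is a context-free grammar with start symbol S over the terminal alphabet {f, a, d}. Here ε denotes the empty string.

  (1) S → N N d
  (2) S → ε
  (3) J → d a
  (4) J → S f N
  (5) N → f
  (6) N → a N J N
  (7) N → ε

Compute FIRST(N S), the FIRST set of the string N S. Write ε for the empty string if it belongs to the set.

FIRST(N): from N→f we get {f}; from N→a N J N we get {a}; from N→ε we get {ε}. So FIRST(N) = {ε, a, f}.
FIRST(S): from S→N N d we get {a, d, f}; from S→ε we get {ε}. So FIRST(S) = {ε, a, d, f}.
FIRST(J): from J→d a we get {d}; from J→S f N we get {a, d, f}. So FIRST(J) = {a, d, f}.
FIRST(N S): take FIRST of each symbol in turn, carrying on past any symbol whose FIRST contains ε; result {ε, a, d, f}.

{ε, a, d, f}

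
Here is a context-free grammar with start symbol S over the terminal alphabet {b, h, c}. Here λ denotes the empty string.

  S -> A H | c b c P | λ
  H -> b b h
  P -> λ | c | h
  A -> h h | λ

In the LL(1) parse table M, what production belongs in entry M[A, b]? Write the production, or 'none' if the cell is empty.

FIRST(H) = {b}
FIRST(P) = {λ, c, h}
FIRST(A) = {λ, h}
FIRST(S) = {λ, b, c, h}  (via A H)
FOLLOW(S) includes $ since S is the start symbol.
FOLLOW(A): in S->A H, A is followed by H with FIRST {b}. Thus FOLLOW(A) = {b}.
For A -> h h: FIRST(h h) = {h}, so it goes in M[A, t] for t ∈ {h}.
For A -> λ: FIRST(λ) = {λ}, so it goes in M[A, t] for t ∈ {}; since λ ∈ FIRST, also for every t ∈ FOLLOW(A) = {b}.

A -> λ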